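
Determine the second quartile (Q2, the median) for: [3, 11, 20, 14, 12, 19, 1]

12

Step 1: Sort the data: [1, 3, 11, 12, 14, 19, 20]
Step 2: n = 7
Step 3: Q2 is the median. Since n is odd, it is the middle value at position 4: 12
Step 4: Q2 = 12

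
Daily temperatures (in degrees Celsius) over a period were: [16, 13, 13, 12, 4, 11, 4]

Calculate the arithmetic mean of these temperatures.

10.4286

Step 1: Sum all values: 16 + 13 + 13 + 12 + 4 + 11 + 4 = 73
Step 2: Count the number of values: n = 7
Step 3: Mean = sum / n = 73 / 7 = 10.4286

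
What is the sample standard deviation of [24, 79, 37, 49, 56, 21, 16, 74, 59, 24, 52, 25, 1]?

23.6684

Step 1: Compute the mean: 39.7692
Step 2: Sum of squared deviations from the mean: 6722.3077
Step 3: Sample variance = 6722.3077 / 12 = 560.1923
Step 4: Standard deviation = sqrt(560.1923) = 23.6684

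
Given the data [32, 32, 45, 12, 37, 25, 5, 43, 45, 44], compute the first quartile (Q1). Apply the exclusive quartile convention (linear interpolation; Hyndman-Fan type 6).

21.75

Step 1: Sort the data: [5, 12, 25, 32, 32, 37, 43, 44, 45, 45]
Step 2: n = 10
Step 3: Using the exclusive quartile method:
  Q1 = 21.75
  Q2 (median) = 34.5
  Q3 = 44.25
  IQR = Q3 - Q1 = 44.25 - 21.75 = 22.5
Step 4: Q1 = 21.75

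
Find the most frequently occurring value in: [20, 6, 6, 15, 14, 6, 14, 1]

6

Step 1: Count the frequency of each value:
  1: appears 1 time(s)
  6: appears 3 time(s)
  14: appears 2 time(s)
  15: appears 1 time(s)
  20: appears 1 time(s)
Step 2: The value 6 appears most frequently (3 times).
Step 3: Mode = 6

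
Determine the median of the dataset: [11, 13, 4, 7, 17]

11

Step 1: Sort the data in ascending order: [4, 7, 11, 13, 17]
Step 2: The number of values is n = 5.
Step 3: Since n is odd, the median is the middle value at position 3: 11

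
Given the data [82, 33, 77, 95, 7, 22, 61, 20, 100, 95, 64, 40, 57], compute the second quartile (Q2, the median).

61

Step 1: Sort the data: [7, 20, 22, 33, 40, 57, 61, 64, 77, 82, 95, 95, 100]
Step 2: n = 13
Step 3: Q2 is the median. Since n is odd, it is the middle value at position 7: 61
Step 4: Q2 = 61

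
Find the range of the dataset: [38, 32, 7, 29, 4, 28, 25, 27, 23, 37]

34

Step 1: Identify the maximum value: max = 38
Step 2: Identify the minimum value: min = 4
Step 3: Range = max - min = 38 - 4 = 34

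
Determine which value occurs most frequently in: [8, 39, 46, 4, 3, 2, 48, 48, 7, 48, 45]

48

Step 1: Count the frequency of each value:
  2: appears 1 time(s)
  3: appears 1 time(s)
  4: appears 1 time(s)
  7: appears 1 time(s)
  8: appears 1 time(s)
  39: appears 1 time(s)
  45: appears 1 time(s)
  46: appears 1 time(s)
  48: appears 3 time(s)
Step 2: The value 48 appears most frequently (3 times).
Step 3: Mode = 48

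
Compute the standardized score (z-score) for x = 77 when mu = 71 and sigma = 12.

0.5

Step 1: Recall the z-score formula: z = (x - mu) / sigma
Step 2: Substitute values: z = (77 - 71) / 12
Step 3: z = 6 / 12 = 0.5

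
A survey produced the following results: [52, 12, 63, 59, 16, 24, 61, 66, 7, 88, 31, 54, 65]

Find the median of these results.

54

Step 1: Sort the data in ascending order: [7, 12, 16, 24, 31, 52, 54, 59, 61, 63, 65, 66, 88]
Step 2: The number of values is n = 13.
Step 3: Since n is odd, the median is the middle value at position 7: 54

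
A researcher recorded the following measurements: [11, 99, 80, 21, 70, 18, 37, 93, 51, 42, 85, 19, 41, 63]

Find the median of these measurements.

46.5

Step 1: Sort the data in ascending order: [11, 18, 19, 21, 37, 41, 42, 51, 63, 70, 80, 85, 93, 99]
Step 2: The number of values is n = 14.
Step 3: Since n is even, the median is the average of positions 7 and 8:
  Median = (42 + 51) / 2 = 46.5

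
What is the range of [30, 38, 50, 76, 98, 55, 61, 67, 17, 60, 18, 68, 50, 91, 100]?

83

Step 1: Identify the maximum value: max = 100
Step 2: Identify the minimum value: min = 17
Step 3: Range = max - min = 100 - 17 = 83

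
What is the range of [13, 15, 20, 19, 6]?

14

Step 1: Identify the maximum value: max = 20
Step 2: Identify the minimum value: min = 6
Step 3: Range = max - min = 20 - 6 = 14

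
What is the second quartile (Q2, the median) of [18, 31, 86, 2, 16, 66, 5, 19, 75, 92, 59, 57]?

44

Step 1: Sort the data: [2, 5, 16, 18, 19, 31, 57, 59, 66, 75, 86, 92]
Step 2: n = 12
Step 3: Q2 is the median. Since n is even, it is the average of the values at positions 6 and 7:
  Q2 = (31 + 57) / 2 = 44
Step 4: Q2 = 44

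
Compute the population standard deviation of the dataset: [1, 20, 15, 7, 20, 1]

8.0966

Step 1: Compute the mean: 10.6667
Step 2: Sum of squared deviations from the mean: 393.3333
Step 3: Population variance = 393.3333 / 6 = 65.5556
Step 4: Standard deviation = sqrt(65.5556) = 8.0966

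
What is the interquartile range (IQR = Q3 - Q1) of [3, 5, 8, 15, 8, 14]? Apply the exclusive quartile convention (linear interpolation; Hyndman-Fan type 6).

9.75

Step 1: Sort the data: [3, 5, 8, 8, 14, 15]
Step 2: n = 6
Step 3: Using the exclusive quartile method:
  Q1 = 4.5
  Q2 (median) = 8
  Q3 = 14.25
  IQR = Q3 - Q1 = 14.25 - 4.5 = 9.75
Step 4: IQR = 9.75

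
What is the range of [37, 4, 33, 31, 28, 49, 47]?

45

Step 1: Identify the maximum value: max = 49
Step 2: Identify the minimum value: min = 4
Step 3: Range = max - min = 49 - 4 = 45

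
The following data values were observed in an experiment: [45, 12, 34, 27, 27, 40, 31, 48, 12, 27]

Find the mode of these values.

27

Step 1: Count the frequency of each value:
  12: appears 2 time(s)
  27: appears 3 time(s)
  31: appears 1 time(s)
  34: appears 1 time(s)
  40: appears 1 time(s)
  45: appears 1 time(s)
  48: appears 1 time(s)
Step 2: The value 27 appears most frequently (3 times).
Step 3: Mode = 27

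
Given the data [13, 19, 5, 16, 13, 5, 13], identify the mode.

13

Step 1: Count the frequency of each value:
  5: appears 2 time(s)
  13: appears 3 time(s)
  16: appears 1 time(s)
  19: appears 1 time(s)
Step 2: The value 13 appears most frequently (3 times).
Step 3: Mode = 13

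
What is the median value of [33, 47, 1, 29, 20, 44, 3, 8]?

24.5

Step 1: Sort the data in ascending order: [1, 3, 8, 20, 29, 33, 44, 47]
Step 2: The number of values is n = 8.
Step 3: Since n is even, the median is the average of positions 4 and 5:
  Median = (20 + 29) / 2 = 24.5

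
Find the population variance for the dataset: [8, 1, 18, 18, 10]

41.6

Step 1: Compute the mean: (8 + 1 + 18 + 18 + 10) / 5 = 11
Step 2: Compute squared deviations from the mean:
  (8 - 11)^2 = 9
  (1 - 11)^2 = 100
  (18 - 11)^2 = 49
  (18 - 11)^2 = 49
  (10 - 11)^2 = 1
Step 3: Sum of squared deviations = 208
Step 4: Population variance = 208 / 5 = 41.6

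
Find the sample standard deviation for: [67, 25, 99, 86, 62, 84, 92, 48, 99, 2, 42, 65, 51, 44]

28.7452

Step 1: Compute the mean: 61.8571
Step 2: Sum of squared deviations from the mean: 10741.7143
Step 3: Sample variance = 10741.7143 / 13 = 826.2857
Step 4: Standard deviation = sqrt(826.2857) = 28.7452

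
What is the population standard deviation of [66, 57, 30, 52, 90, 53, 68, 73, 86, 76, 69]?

16.1716

Step 1: Compute the mean: 65.4545
Step 2: Sum of squared deviations from the mean: 2876.7273
Step 3: Population variance = 2876.7273 / 11 = 261.5207
Step 4: Standard deviation = sqrt(261.5207) = 16.1716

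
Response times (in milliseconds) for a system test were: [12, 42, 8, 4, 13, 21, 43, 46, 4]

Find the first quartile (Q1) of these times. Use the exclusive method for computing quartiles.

6

Step 1: Sort the data: [4, 4, 8, 12, 13, 21, 42, 43, 46]
Step 2: n = 9
Step 3: Using the exclusive quartile method:
  Q1 = 6
  Q2 (median) = 13
  Q3 = 42.5
  IQR = Q3 - Q1 = 42.5 - 6 = 36.5
Step 4: Q1 = 6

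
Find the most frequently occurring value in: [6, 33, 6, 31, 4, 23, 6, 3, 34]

6

Step 1: Count the frequency of each value:
  3: appears 1 time(s)
  4: appears 1 time(s)
  6: appears 3 time(s)
  23: appears 1 time(s)
  31: appears 1 time(s)
  33: appears 1 time(s)
  34: appears 1 time(s)
Step 2: The value 6 appears most frequently (3 times).
Step 3: Mode = 6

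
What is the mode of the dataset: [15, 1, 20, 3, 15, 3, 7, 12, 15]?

15

Step 1: Count the frequency of each value:
  1: appears 1 time(s)
  3: appears 2 time(s)
  7: appears 1 time(s)
  12: appears 1 time(s)
  15: appears 3 time(s)
  20: appears 1 time(s)
Step 2: The value 15 appears most frequently (3 times).
Step 3: Mode = 15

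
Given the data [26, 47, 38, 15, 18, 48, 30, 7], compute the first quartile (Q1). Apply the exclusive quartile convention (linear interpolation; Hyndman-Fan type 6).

15.75

Step 1: Sort the data: [7, 15, 18, 26, 30, 38, 47, 48]
Step 2: n = 8
Step 3: Using the exclusive quartile method:
  Q1 = 15.75
  Q2 (median) = 28
  Q3 = 44.75
  IQR = Q3 - Q1 = 44.75 - 15.75 = 29
Step 4: Q1 = 15.75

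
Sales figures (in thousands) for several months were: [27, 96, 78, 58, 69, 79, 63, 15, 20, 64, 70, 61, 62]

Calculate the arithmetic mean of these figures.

58.6154

Step 1: Sum all values: 27 + 96 + 78 + 58 + 69 + 79 + 63 + 15 + 20 + 64 + 70 + 61 + 62 = 762
Step 2: Count the number of values: n = 13
Step 3: Mean = sum / n = 762 / 13 = 58.6154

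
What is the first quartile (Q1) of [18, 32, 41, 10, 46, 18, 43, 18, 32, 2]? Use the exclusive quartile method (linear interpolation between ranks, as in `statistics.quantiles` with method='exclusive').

16

Step 1: Sort the data: [2, 10, 18, 18, 18, 32, 32, 41, 43, 46]
Step 2: n = 10
Step 3: Using the exclusive quartile method:
  Q1 = 16
  Q2 (median) = 25
  Q3 = 41.5
  IQR = Q3 - Q1 = 41.5 - 16 = 25.5
Step 4: Q1 = 16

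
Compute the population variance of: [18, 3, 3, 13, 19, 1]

55.25

Step 1: Compute the mean: (18 + 3 + 3 + 13 + 19 + 1) / 6 = 9.5
Step 2: Compute squared deviations from the mean:
  (18 - 9.5)^2 = 72.25
  (3 - 9.5)^2 = 42.25
  (3 - 9.5)^2 = 42.25
  (13 - 9.5)^2 = 12.25
  (19 - 9.5)^2 = 90.25
  (1 - 9.5)^2 = 72.25
Step 3: Sum of squared deviations = 331.5
Step 4: Population variance = 331.5 / 6 = 55.25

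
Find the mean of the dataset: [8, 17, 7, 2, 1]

7

Step 1: Sum all values: 8 + 17 + 7 + 2 + 1 = 35
Step 2: Count the number of values: n = 5
Step 3: Mean = sum / n = 35 / 5 = 7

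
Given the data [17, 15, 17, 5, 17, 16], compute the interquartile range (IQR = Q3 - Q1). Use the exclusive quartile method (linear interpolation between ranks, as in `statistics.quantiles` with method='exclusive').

4.5

Step 1: Sort the data: [5, 15, 16, 17, 17, 17]
Step 2: n = 6
Step 3: Using the exclusive quartile method:
  Q1 = 12.5
  Q2 (median) = 16.5
  Q3 = 17
  IQR = Q3 - Q1 = 17 - 12.5 = 4.5
Step 4: IQR = 4.5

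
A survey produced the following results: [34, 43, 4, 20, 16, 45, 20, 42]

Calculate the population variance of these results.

199.25

Step 1: Compute the mean: (34 + 43 + 4 + 20 + 16 + 45 + 20 + 42) / 8 = 28
Step 2: Compute squared deviations from the mean:
  (34 - 28)^2 = 36
  (43 - 28)^2 = 225
  (4 - 28)^2 = 576
  (20 - 28)^2 = 64
  (16 - 28)^2 = 144
  (45 - 28)^2 = 289
  (20 - 28)^2 = 64
  (42 - 28)^2 = 196
Step 3: Sum of squared deviations = 1594
Step 4: Population variance = 1594 / 8 = 199.25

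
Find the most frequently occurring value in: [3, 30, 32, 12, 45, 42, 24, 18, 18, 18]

18

Step 1: Count the frequency of each value:
  3: appears 1 time(s)
  12: appears 1 time(s)
  18: appears 3 time(s)
  24: appears 1 time(s)
  30: appears 1 time(s)
  32: appears 1 time(s)
  42: appears 1 time(s)
  45: appears 1 time(s)
Step 2: The value 18 appears most frequently (3 times).
Step 3: Mode = 18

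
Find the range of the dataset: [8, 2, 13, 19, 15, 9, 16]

17

Step 1: Identify the maximum value: max = 19
Step 2: Identify the minimum value: min = 2
Step 3: Range = max - min = 19 - 2 = 17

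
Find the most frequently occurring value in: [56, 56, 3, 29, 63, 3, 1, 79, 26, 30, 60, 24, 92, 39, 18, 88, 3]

3

Step 1: Count the frequency of each value:
  1: appears 1 time(s)
  3: appears 3 time(s)
  18: appears 1 time(s)
  24: appears 1 time(s)
  26: appears 1 time(s)
  29: appears 1 time(s)
  30: appears 1 time(s)
  39: appears 1 time(s)
  56: appears 2 time(s)
  60: appears 1 time(s)
  63: appears 1 time(s)
  79: appears 1 time(s)
  88: appears 1 time(s)
  92: appears 1 time(s)
Step 2: The value 3 appears most frequently (3 times).
Step 3: Mode = 3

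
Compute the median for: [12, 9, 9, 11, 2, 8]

9

Step 1: Sort the data in ascending order: [2, 8, 9, 9, 11, 12]
Step 2: The number of values is n = 6.
Step 3: Since n is even, the median is the average of positions 3 and 4:
  Median = (9 + 9) / 2 = 9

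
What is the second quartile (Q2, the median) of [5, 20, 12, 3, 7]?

7

Step 1: Sort the data: [3, 5, 7, 12, 20]
Step 2: n = 5
Step 3: Q2 is the median. Since n is odd, it is the middle value at position 3: 7
Step 4: Q2 = 7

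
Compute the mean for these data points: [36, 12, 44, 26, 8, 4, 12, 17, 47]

22.8889

Step 1: Sum all values: 36 + 12 + 44 + 26 + 8 + 4 + 12 + 17 + 47 = 206
Step 2: Count the number of values: n = 9
Step 3: Mean = sum / n = 206 / 9 = 22.8889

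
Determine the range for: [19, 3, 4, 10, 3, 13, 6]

16

Step 1: Identify the maximum value: max = 19
Step 2: Identify the minimum value: min = 3
Step 3: Range = max - min = 19 - 3 = 16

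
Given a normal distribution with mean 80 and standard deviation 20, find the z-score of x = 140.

3

Step 1: Recall the z-score formula: z = (x - mu) / sigma
Step 2: Substitute values: z = (140 - 80) / 20
Step 3: z = 60 / 20 = 3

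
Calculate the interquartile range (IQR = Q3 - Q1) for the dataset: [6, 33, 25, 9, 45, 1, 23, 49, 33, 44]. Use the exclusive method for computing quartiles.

36

Step 1: Sort the data: [1, 6, 9, 23, 25, 33, 33, 44, 45, 49]
Step 2: n = 10
Step 3: Using the exclusive quartile method:
  Q1 = 8.25
  Q2 (median) = 29
  Q3 = 44.25
  IQR = Q3 - Q1 = 44.25 - 8.25 = 36
Step 4: IQR = 36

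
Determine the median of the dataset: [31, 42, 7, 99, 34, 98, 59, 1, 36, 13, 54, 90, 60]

42

Step 1: Sort the data in ascending order: [1, 7, 13, 31, 34, 36, 42, 54, 59, 60, 90, 98, 99]
Step 2: The number of values is n = 13.
Step 3: Since n is odd, the median is the middle value at position 7: 42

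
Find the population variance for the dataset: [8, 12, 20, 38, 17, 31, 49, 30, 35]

158.6667

Step 1: Compute the mean: (8 + 12 + 20 + 38 + 17 + 31 + 49 + 30 + 35) / 9 = 26.6667
Step 2: Compute squared deviations from the mean:
  (8 - 26.6667)^2 = 348.4444
  (12 - 26.6667)^2 = 215.1111
  (20 - 26.6667)^2 = 44.4444
  (38 - 26.6667)^2 = 128.4444
  (17 - 26.6667)^2 = 93.4444
  (31 - 26.6667)^2 = 18.7778
  (49 - 26.6667)^2 = 498.7778
  (30 - 26.6667)^2 = 11.1111
  (35 - 26.6667)^2 = 69.4444
Step 3: Sum of squared deviations = 1428
Step 4: Population variance = 1428 / 9 = 158.6667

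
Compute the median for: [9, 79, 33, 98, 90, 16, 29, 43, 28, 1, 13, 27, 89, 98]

31

Step 1: Sort the data in ascending order: [1, 9, 13, 16, 27, 28, 29, 33, 43, 79, 89, 90, 98, 98]
Step 2: The number of values is n = 14.
Step 3: Since n is even, the median is the average of positions 7 and 8:
  Median = (29 + 33) / 2 = 31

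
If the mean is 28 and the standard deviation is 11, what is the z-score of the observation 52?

2.1818

Step 1: Recall the z-score formula: z = (x - mu) / sigma
Step 2: Substitute values: z = (52 - 28) / 11
Step 3: z = 24 / 11 = 2.1818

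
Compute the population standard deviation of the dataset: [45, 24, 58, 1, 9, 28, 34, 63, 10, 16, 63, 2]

22.1753

Step 1: Compute the mean: 29.4167
Step 2: Sum of squared deviations from the mean: 5900.9167
Step 3: Population variance = 5900.9167 / 12 = 491.7431
Step 4: Standard deviation = sqrt(491.7431) = 22.1753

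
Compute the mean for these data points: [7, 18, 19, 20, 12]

15.2

Step 1: Sum all values: 7 + 18 + 19 + 20 + 12 = 76
Step 2: Count the number of values: n = 5
Step 3: Mean = sum / n = 76 / 5 = 15.2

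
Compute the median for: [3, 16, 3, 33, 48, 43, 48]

33

Step 1: Sort the data in ascending order: [3, 3, 16, 33, 43, 48, 48]
Step 2: The number of values is n = 7.
Step 3: Since n is odd, the median is the middle value at position 4: 33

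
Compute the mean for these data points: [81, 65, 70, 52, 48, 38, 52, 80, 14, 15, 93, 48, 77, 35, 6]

51.6

Step 1: Sum all values: 81 + 65 + 70 + 52 + 48 + 38 + 52 + 80 + 14 + 15 + 93 + 48 + 77 + 35 + 6 = 774
Step 2: Count the number of values: n = 15
Step 3: Mean = sum / n = 774 / 15 = 51.6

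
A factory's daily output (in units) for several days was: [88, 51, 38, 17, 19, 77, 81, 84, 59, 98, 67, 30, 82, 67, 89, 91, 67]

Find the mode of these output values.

67

Step 1: Count the frequency of each value:
  17: appears 1 time(s)
  19: appears 1 time(s)
  30: appears 1 time(s)
  38: appears 1 time(s)
  51: appears 1 time(s)
  59: appears 1 time(s)
  67: appears 3 time(s)
  77: appears 1 time(s)
  81: appears 1 time(s)
  82: appears 1 time(s)
  84: appears 1 time(s)
  88: appears 1 time(s)
  89: appears 1 time(s)
  91: appears 1 time(s)
  98: appears 1 time(s)
Step 2: The value 67 appears most frequently (3 times).
Step 3: Mode = 67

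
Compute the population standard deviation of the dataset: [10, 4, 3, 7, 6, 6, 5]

2.0996

Step 1: Compute the mean: 5.8571
Step 2: Sum of squared deviations from the mean: 30.8571
Step 3: Population variance = 30.8571 / 7 = 4.4082
Step 4: Standard deviation = sqrt(4.4082) = 2.0996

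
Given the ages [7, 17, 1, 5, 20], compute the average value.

10

Step 1: Sum all values: 7 + 17 + 1 + 5 + 20 = 50
Step 2: Count the number of values: n = 5
Step 3: Mean = sum / n = 50 / 5 = 10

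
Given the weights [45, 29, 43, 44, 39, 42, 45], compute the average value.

41

Step 1: Sum all values: 45 + 29 + 43 + 44 + 39 + 42 + 45 = 287
Step 2: Count the number of values: n = 7
Step 3: Mean = sum / n = 287 / 7 = 41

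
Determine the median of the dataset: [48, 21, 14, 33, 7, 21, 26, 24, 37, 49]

25

Step 1: Sort the data in ascending order: [7, 14, 21, 21, 24, 26, 33, 37, 48, 49]
Step 2: The number of values is n = 10.
Step 3: Since n is even, the median is the average of positions 5 and 6:
  Median = (24 + 26) / 2 = 25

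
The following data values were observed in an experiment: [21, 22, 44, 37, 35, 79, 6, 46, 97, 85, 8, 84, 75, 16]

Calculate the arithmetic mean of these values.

46.7857

Step 1: Sum all values: 21 + 22 + 44 + 37 + 35 + 79 + 6 + 46 + 97 + 85 + 8 + 84 + 75 + 16 = 655
Step 2: Count the number of values: n = 14
Step 3: Mean = sum / n = 655 / 14 = 46.7857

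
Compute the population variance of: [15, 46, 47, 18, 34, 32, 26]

134.4082

Step 1: Compute the mean: (15 + 46 + 47 + 18 + 34 + 32 + 26) / 7 = 31.1429
Step 2: Compute squared deviations from the mean:
  (15 - 31.1429)^2 = 260.5918
  (46 - 31.1429)^2 = 220.7347
  (47 - 31.1429)^2 = 251.449
  (18 - 31.1429)^2 = 172.7347
  (34 - 31.1429)^2 = 8.1633
  (32 - 31.1429)^2 = 0.7347
  (26 - 31.1429)^2 = 26.449
Step 3: Sum of squared deviations = 940.8571
Step 4: Population variance = 940.8571 / 7 = 134.4082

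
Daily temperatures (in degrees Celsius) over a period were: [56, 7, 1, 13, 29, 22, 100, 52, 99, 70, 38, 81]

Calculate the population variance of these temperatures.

1100.3889

Step 1: Compute the mean: (56 + 7 + 1 + 13 + 29 + 22 + 100 + 52 + 99 + 70 + 38 + 81) / 12 = 47.3333
Step 2: Compute squared deviations from the mean:
  (56 - 47.3333)^2 = 75.1111
  (7 - 47.3333)^2 = 1626.7778
  (1 - 47.3333)^2 = 2146.7778
  (13 - 47.3333)^2 = 1178.7778
  (29 - 47.3333)^2 = 336.1111
  (22 - 47.3333)^2 = 641.7778
  (100 - 47.3333)^2 = 2773.7778
  (52 - 47.3333)^2 = 21.7778
  (99 - 47.3333)^2 = 2669.4444
  (70 - 47.3333)^2 = 513.7778
  (38 - 47.3333)^2 = 87.1111
  (81 - 47.3333)^2 = 1133.4444
Step 3: Sum of squared deviations = 13204.6667
Step 4: Population variance = 13204.6667 / 12 = 1100.3889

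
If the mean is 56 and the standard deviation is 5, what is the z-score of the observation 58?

0.4

Step 1: Recall the z-score formula: z = (x - mu) / sigma
Step 2: Substitute values: z = (58 - 56) / 5
Step 3: z = 2 / 5 = 0.4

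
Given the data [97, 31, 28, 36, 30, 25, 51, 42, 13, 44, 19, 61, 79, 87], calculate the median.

39

Step 1: Sort the data in ascending order: [13, 19, 25, 28, 30, 31, 36, 42, 44, 51, 61, 79, 87, 97]
Step 2: The number of values is n = 14.
Step 3: Since n is even, the median is the average of positions 7 and 8:
  Median = (36 + 42) / 2 = 39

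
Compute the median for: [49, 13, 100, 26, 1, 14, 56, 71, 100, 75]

52.5

Step 1: Sort the data in ascending order: [1, 13, 14, 26, 49, 56, 71, 75, 100, 100]
Step 2: The number of values is n = 10.
Step 3: Since n is even, the median is the average of positions 5 and 6:
  Median = (49 + 56) / 2 = 52.5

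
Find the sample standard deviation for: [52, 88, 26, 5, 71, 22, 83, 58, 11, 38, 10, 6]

30.4805

Step 1: Compute the mean: 39.1667
Step 2: Sum of squared deviations from the mean: 10219.6667
Step 3: Sample variance = 10219.6667 / 11 = 929.0606
Step 4: Standard deviation = sqrt(929.0606) = 30.4805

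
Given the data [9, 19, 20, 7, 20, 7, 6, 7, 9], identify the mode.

7

Step 1: Count the frequency of each value:
  6: appears 1 time(s)
  7: appears 3 time(s)
  9: appears 2 time(s)
  19: appears 1 time(s)
  20: appears 2 time(s)
Step 2: The value 7 appears most frequently (3 times).
Step 3: Mode = 7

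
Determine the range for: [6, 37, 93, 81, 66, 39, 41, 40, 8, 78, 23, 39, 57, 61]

87

Step 1: Identify the maximum value: max = 93
Step 2: Identify the minimum value: min = 6
Step 3: Range = max - min = 93 - 6 = 87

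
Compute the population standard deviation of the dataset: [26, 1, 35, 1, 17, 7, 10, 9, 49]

15.4688

Step 1: Compute the mean: 17.2222
Step 2: Sum of squared deviations from the mean: 2153.5556
Step 3: Population variance = 2153.5556 / 9 = 239.284
Step 4: Standard deviation = sqrt(239.284) = 15.4688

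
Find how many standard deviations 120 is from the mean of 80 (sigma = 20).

2

Step 1: Recall the z-score formula: z = (x - mu) / sigma
Step 2: Substitute values: z = (120 - 80) / 20
Step 3: z = 40 / 20 = 2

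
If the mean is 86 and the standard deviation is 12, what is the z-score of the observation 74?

-1

Step 1: Recall the z-score formula: z = (x - mu) / sigma
Step 2: Substitute values: z = (74 - 86) / 12
Step 3: z = -12 / 12 = -1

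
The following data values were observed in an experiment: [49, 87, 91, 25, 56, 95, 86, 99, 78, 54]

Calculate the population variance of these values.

539.4

Step 1: Compute the mean: (49 + 87 + 91 + 25 + 56 + 95 + 86 + 99 + 78 + 54) / 10 = 72
Step 2: Compute squared deviations from the mean:
  (49 - 72)^2 = 529
  (87 - 72)^2 = 225
  (91 - 72)^2 = 361
  (25 - 72)^2 = 2209
  (56 - 72)^2 = 256
  (95 - 72)^2 = 529
  (86 - 72)^2 = 196
  (99 - 72)^2 = 729
  (78 - 72)^2 = 36
  (54 - 72)^2 = 324
Step 3: Sum of squared deviations = 5394
Step 4: Population variance = 5394 / 10 = 539.4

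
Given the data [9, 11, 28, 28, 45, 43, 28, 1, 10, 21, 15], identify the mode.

28

Step 1: Count the frequency of each value:
  1: appears 1 time(s)
  9: appears 1 time(s)
  10: appears 1 time(s)
  11: appears 1 time(s)
  15: appears 1 time(s)
  21: appears 1 time(s)
  28: appears 3 time(s)
  43: appears 1 time(s)
  45: appears 1 time(s)
Step 2: The value 28 appears most frequently (3 times).
Step 3: Mode = 28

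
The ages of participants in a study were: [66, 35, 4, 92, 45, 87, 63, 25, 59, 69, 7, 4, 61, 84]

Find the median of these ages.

60

Step 1: Sort the data in ascending order: [4, 4, 7, 25, 35, 45, 59, 61, 63, 66, 69, 84, 87, 92]
Step 2: The number of values is n = 14.
Step 3: Since n is even, the median is the average of positions 7 and 8:
  Median = (59 + 61) / 2 = 60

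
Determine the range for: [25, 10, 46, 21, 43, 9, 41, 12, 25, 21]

37

Step 1: Identify the maximum value: max = 46
Step 2: Identify the minimum value: min = 9
Step 3: Range = max - min = 46 - 9 = 37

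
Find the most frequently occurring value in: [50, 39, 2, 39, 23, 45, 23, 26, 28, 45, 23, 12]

23

Step 1: Count the frequency of each value:
  2: appears 1 time(s)
  12: appears 1 time(s)
  23: appears 3 time(s)
  26: appears 1 time(s)
  28: appears 1 time(s)
  39: appears 2 time(s)
  45: appears 2 time(s)
  50: appears 1 time(s)
Step 2: The value 23 appears most frequently (3 times).
Step 3: Mode = 23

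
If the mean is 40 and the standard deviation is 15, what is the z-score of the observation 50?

0.6667

Step 1: Recall the z-score formula: z = (x - mu) / sigma
Step 2: Substitute values: z = (50 - 40) / 15
Step 3: z = 10 / 15 = 0.6667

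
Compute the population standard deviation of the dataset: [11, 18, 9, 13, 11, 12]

2.8087

Step 1: Compute the mean: 12.3333
Step 2: Sum of squared deviations from the mean: 47.3333
Step 3: Population variance = 47.3333 / 6 = 7.8889
Step 4: Standard deviation = sqrt(7.8889) = 2.8087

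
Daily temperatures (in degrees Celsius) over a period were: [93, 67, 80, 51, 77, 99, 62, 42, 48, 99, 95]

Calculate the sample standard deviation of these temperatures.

21.2577

Step 1: Compute the mean: 73.9091
Step 2: Sum of squared deviations from the mean: 4518.9091
Step 3: Sample variance = 4518.9091 / 10 = 451.8909
Step 4: Standard deviation = sqrt(451.8909) = 21.2577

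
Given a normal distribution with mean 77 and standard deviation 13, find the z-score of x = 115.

2.9231

Step 1: Recall the z-score formula: z = (x - mu) / sigma
Step 2: Substitute values: z = (115 - 77) / 13
Step 3: z = 38 / 13 = 2.9231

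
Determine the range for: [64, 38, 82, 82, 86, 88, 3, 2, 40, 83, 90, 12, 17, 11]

88

Step 1: Identify the maximum value: max = 90
Step 2: Identify the minimum value: min = 2
Step 3: Range = max - min = 90 - 2 = 88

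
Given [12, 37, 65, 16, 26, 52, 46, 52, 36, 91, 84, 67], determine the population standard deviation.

23.9699

Step 1: Compute the mean: 48.6667
Step 2: Sum of squared deviations from the mean: 6894.6667
Step 3: Population variance = 6894.6667 / 12 = 574.5556
Step 4: Standard deviation = sqrt(574.5556) = 23.9699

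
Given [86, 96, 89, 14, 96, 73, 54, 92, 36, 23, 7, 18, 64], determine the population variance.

1069.9408

Step 1: Compute the mean: (86 + 96 + 89 + 14 + 96 + 73 + 54 + 92 + 36 + 23 + 7 + 18 + 64) / 13 = 57.5385
Step 2: Compute squared deviations from the mean:
  (86 - 57.5385)^2 = 810.0592
  (96 - 57.5385)^2 = 1479.2899
  (89 - 57.5385)^2 = 989.8284
  (14 - 57.5385)^2 = 1895.5976
  (96 - 57.5385)^2 = 1479.2899
  (73 - 57.5385)^2 = 239.0592
  (54 - 57.5385)^2 = 12.5207
  (92 - 57.5385)^2 = 1187.5976
  (36 - 57.5385)^2 = 463.9053
  (23 - 57.5385)^2 = 1192.9053
  (7 - 57.5385)^2 = 2554.1361
  (18 - 57.5385)^2 = 1563.2899
  (64 - 57.5385)^2 = 41.7515
Step 3: Sum of squared deviations = 13909.2308
Step 4: Population variance = 13909.2308 / 13 = 1069.9408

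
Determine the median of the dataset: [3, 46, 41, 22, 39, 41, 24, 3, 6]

24

Step 1: Sort the data in ascending order: [3, 3, 6, 22, 24, 39, 41, 41, 46]
Step 2: The number of values is n = 9.
Step 3: Since n is odd, the median is the middle value at position 5: 24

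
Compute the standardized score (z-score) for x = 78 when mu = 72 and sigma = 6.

1

Step 1: Recall the z-score formula: z = (x - mu) / sigma
Step 2: Substitute values: z = (78 - 72) / 6
Step 3: z = 6 / 6 = 1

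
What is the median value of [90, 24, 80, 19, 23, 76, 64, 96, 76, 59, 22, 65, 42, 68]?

64.5

Step 1: Sort the data in ascending order: [19, 22, 23, 24, 42, 59, 64, 65, 68, 76, 76, 80, 90, 96]
Step 2: The number of values is n = 14.
Step 3: Since n is even, the median is the average of positions 7 and 8:
  Median = (64 + 65) / 2 = 64.5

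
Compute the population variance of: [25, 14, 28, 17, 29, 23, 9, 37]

71.6875

Step 1: Compute the mean: (25 + 14 + 28 + 17 + 29 + 23 + 9 + 37) / 8 = 22.75
Step 2: Compute squared deviations from the mean:
  (25 - 22.75)^2 = 5.0625
  (14 - 22.75)^2 = 76.5625
  (28 - 22.75)^2 = 27.5625
  (17 - 22.75)^2 = 33.0625
  (29 - 22.75)^2 = 39.0625
  (23 - 22.75)^2 = 0.0625
  (9 - 22.75)^2 = 189.0625
  (37 - 22.75)^2 = 203.0625
Step 3: Sum of squared deviations = 573.5
Step 4: Population variance = 573.5 / 8 = 71.6875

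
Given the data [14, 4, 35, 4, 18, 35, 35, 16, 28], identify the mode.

35

Step 1: Count the frequency of each value:
  4: appears 2 time(s)
  14: appears 1 time(s)
  16: appears 1 time(s)
  18: appears 1 time(s)
  28: appears 1 time(s)
  35: appears 3 time(s)
Step 2: The value 35 appears most frequently (3 times).
Step 3: Mode = 35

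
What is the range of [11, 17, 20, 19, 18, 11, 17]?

9

Step 1: Identify the maximum value: max = 20
Step 2: Identify the minimum value: min = 11
Step 3: Range = max - min = 20 - 11 = 9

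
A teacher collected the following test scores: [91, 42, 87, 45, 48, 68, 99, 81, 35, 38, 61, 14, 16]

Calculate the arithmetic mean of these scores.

55.7692

Step 1: Sum all values: 91 + 42 + 87 + 45 + 48 + 68 + 99 + 81 + 35 + 38 + 61 + 14 + 16 = 725
Step 2: Count the number of values: n = 13
Step 3: Mean = sum / n = 725 / 13 = 55.7692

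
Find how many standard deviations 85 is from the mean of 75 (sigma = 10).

1

Step 1: Recall the z-score formula: z = (x - mu) / sigma
Step 2: Substitute values: z = (85 - 75) / 10
Step 3: z = 10 / 10 = 1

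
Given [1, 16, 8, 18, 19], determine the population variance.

47.44

Step 1: Compute the mean: (1 + 16 + 8 + 18 + 19) / 5 = 12.4
Step 2: Compute squared deviations from the mean:
  (1 - 12.4)^2 = 129.96
  (16 - 12.4)^2 = 12.96
  (8 - 12.4)^2 = 19.36
  (18 - 12.4)^2 = 31.36
  (19 - 12.4)^2 = 43.56
Step 3: Sum of squared deviations = 237.2
Step 4: Population variance = 237.2 / 5 = 47.44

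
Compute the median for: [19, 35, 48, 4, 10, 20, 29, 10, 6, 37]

19.5

Step 1: Sort the data in ascending order: [4, 6, 10, 10, 19, 20, 29, 35, 37, 48]
Step 2: The number of values is n = 10.
Step 3: Since n is even, the median is the average of positions 5 and 6:
  Median = (19 + 20) / 2 = 19.5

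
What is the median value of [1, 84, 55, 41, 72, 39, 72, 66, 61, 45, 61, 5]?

58

Step 1: Sort the data in ascending order: [1, 5, 39, 41, 45, 55, 61, 61, 66, 72, 72, 84]
Step 2: The number of values is n = 12.
Step 3: Since n is even, the median is the average of positions 6 and 7:
  Median = (55 + 61) / 2 = 58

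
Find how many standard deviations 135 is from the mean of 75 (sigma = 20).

3

Step 1: Recall the z-score formula: z = (x - mu) / sigma
Step 2: Substitute values: z = (135 - 75) / 20
Step 3: z = 60 / 20 = 3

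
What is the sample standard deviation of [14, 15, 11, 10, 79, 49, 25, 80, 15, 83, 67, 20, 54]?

29.2513

Step 1: Compute the mean: 40.1538
Step 2: Sum of squared deviations from the mean: 10267.6923
Step 3: Sample variance = 10267.6923 / 12 = 855.641
Step 4: Standard deviation = sqrt(855.641) = 29.2513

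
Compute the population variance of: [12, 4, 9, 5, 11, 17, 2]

23.6735

Step 1: Compute the mean: (12 + 4 + 9 + 5 + 11 + 17 + 2) / 7 = 8.5714
Step 2: Compute squared deviations from the mean:
  (12 - 8.5714)^2 = 11.7551
  (4 - 8.5714)^2 = 20.898
  (9 - 8.5714)^2 = 0.1837
  (5 - 8.5714)^2 = 12.7551
  (11 - 8.5714)^2 = 5.898
  (17 - 8.5714)^2 = 71.0408
  (2 - 8.5714)^2 = 43.1837
Step 3: Sum of squared deviations = 165.7143
Step 4: Population variance = 165.7143 / 7 = 23.6735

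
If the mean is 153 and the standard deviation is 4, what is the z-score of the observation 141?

-3

Step 1: Recall the z-score formula: z = (x - mu) / sigma
Step 2: Substitute values: z = (141 - 153) / 4
Step 3: z = -12 / 4 = -3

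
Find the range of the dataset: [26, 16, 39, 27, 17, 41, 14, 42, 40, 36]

28

Step 1: Identify the maximum value: max = 42
Step 2: Identify the minimum value: min = 14
Step 3: Range = max - min = 42 - 14 = 28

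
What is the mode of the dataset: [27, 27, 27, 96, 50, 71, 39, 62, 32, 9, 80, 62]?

27

Step 1: Count the frequency of each value:
  9: appears 1 time(s)
  27: appears 3 time(s)
  32: appears 1 time(s)
  39: appears 1 time(s)
  50: appears 1 time(s)
  62: appears 2 time(s)
  71: appears 1 time(s)
  80: appears 1 time(s)
  96: appears 1 time(s)
Step 2: The value 27 appears most frequently (3 times).
Step 3: Mode = 27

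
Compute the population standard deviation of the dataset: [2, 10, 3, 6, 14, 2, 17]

5.6243

Step 1: Compute the mean: 7.7143
Step 2: Sum of squared deviations from the mean: 221.4286
Step 3: Population variance = 221.4286 / 7 = 31.6327
Step 4: Standard deviation = sqrt(31.6327) = 5.6243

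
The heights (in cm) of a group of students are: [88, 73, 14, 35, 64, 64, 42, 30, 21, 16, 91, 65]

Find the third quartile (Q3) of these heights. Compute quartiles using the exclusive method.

71

Step 1: Sort the data: [14, 16, 21, 30, 35, 42, 64, 64, 65, 73, 88, 91]
Step 2: n = 12
Step 3: Using the exclusive quartile method:
  Q1 = 23.25
  Q2 (median) = 53
  Q3 = 71
  IQR = Q3 - Q1 = 71 - 23.25 = 47.75
Step 4: Q3 = 71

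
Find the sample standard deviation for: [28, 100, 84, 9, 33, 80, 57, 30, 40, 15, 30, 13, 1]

31.1635

Step 1: Compute the mean: 40
Step 2: Sum of squared deviations from the mean: 11654
Step 3: Sample variance = 11654 / 12 = 971.1667
Step 4: Standard deviation = sqrt(971.1667) = 31.1635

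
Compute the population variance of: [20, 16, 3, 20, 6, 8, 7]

42.8163

Step 1: Compute the mean: (20 + 16 + 3 + 20 + 6 + 8 + 7) / 7 = 11.4286
Step 2: Compute squared deviations from the mean:
  (20 - 11.4286)^2 = 73.4694
  (16 - 11.4286)^2 = 20.898
  (3 - 11.4286)^2 = 71.0408
  (20 - 11.4286)^2 = 73.4694
  (6 - 11.4286)^2 = 29.4694
  (8 - 11.4286)^2 = 11.7551
  (7 - 11.4286)^2 = 19.6122
Step 3: Sum of squared deviations = 299.7143
Step 4: Population variance = 299.7143 / 7 = 42.8163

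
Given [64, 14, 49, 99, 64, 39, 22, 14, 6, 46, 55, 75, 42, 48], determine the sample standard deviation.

25.836

Step 1: Compute the mean: 45.5
Step 2: Sum of squared deviations from the mean: 8677.5
Step 3: Sample variance = 8677.5 / 13 = 667.5
Step 4: Standard deviation = sqrt(667.5) = 25.836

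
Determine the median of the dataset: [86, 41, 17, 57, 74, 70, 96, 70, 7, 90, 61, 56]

65.5

Step 1: Sort the data in ascending order: [7, 17, 41, 56, 57, 61, 70, 70, 74, 86, 90, 96]
Step 2: The number of values is n = 12.
Step 3: Since n is even, the median is the average of positions 6 and 7:
  Median = (61 + 70) / 2 = 65.5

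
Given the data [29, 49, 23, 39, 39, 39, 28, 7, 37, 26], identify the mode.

39

Step 1: Count the frequency of each value:
  7: appears 1 time(s)
  23: appears 1 time(s)
  26: appears 1 time(s)
  28: appears 1 time(s)
  29: appears 1 time(s)
  37: appears 1 time(s)
  39: appears 3 time(s)
  49: appears 1 time(s)
Step 2: The value 39 appears most frequently (3 times).
Step 3: Mode = 39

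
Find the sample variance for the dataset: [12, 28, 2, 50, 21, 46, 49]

368.2381

Step 1: Compute the mean: (12 + 28 + 2 + 50 + 21 + 46 + 49) / 7 = 29.7143
Step 2: Compute squared deviations from the mean:
  (12 - 29.7143)^2 = 313.7959
  (28 - 29.7143)^2 = 2.9388
  (2 - 29.7143)^2 = 768.0816
  (50 - 29.7143)^2 = 411.5102
  (21 - 29.7143)^2 = 75.9388
  (46 - 29.7143)^2 = 265.2245
  (49 - 29.7143)^2 = 371.9388
Step 3: Sum of squared deviations = 2209.4286
Step 4: Sample variance = 2209.4286 / 6 = 368.2381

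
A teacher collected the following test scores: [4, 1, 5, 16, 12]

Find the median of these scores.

5

Step 1: Sort the data in ascending order: [1, 4, 5, 12, 16]
Step 2: The number of values is n = 5.
Step 3: Since n is odd, the median is the middle value at position 3: 5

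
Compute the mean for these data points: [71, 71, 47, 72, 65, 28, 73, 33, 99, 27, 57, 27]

55.8333

Step 1: Sum all values: 71 + 71 + 47 + 72 + 65 + 28 + 73 + 33 + 99 + 27 + 57 + 27 = 670
Step 2: Count the number of values: n = 12
Step 3: Mean = sum / n = 670 / 12 = 55.8333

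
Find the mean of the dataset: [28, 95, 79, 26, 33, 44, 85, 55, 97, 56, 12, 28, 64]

54

Step 1: Sum all values: 28 + 95 + 79 + 26 + 33 + 44 + 85 + 55 + 97 + 56 + 12 + 28 + 64 = 702
Step 2: Count the number of values: n = 13
Step 3: Mean = sum / n = 702 / 13 = 54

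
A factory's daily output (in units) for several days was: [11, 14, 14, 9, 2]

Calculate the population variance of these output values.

19.6

Step 1: Compute the mean: (11 + 14 + 14 + 9 + 2) / 5 = 10
Step 2: Compute squared deviations from the mean:
  (11 - 10)^2 = 1
  (14 - 10)^2 = 16
  (14 - 10)^2 = 16
  (9 - 10)^2 = 1
  (2 - 10)^2 = 64
Step 3: Sum of squared deviations = 98
Step 4: Population variance = 98 / 5 = 19.6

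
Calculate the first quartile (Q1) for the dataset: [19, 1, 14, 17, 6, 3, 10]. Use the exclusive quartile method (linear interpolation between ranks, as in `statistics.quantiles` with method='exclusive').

3

Step 1: Sort the data: [1, 3, 6, 10, 14, 17, 19]
Step 2: n = 7
Step 3: Using the exclusive quartile method:
  Q1 = 3
  Q2 (median) = 10
  Q3 = 17
  IQR = Q3 - Q1 = 17 - 3 = 14
Step 4: Q1 = 3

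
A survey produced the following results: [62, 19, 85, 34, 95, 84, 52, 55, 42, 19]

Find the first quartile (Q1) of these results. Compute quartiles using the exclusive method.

30.25

Step 1: Sort the data: [19, 19, 34, 42, 52, 55, 62, 84, 85, 95]
Step 2: n = 10
Step 3: Using the exclusive quartile method:
  Q1 = 30.25
  Q2 (median) = 53.5
  Q3 = 84.25
  IQR = Q3 - Q1 = 84.25 - 30.25 = 54
Step 4: Q1 = 30.25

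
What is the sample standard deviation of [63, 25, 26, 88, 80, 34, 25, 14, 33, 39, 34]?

24.1597

Step 1: Compute the mean: 41.9091
Step 2: Sum of squared deviations from the mean: 5836.9091
Step 3: Sample variance = 5836.9091 / 10 = 583.6909
Step 4: Standard deviation = sqrt(583.6909) = 24.1597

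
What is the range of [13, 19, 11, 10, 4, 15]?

15

Step 1: Identify the maximum value: max = 19
Step 2: Identify the minimum value: min = 4
Step 3: Range = max - min = 19 - 4 = 15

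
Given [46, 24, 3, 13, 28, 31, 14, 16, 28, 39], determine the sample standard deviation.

12.9769

Step 1: Compute the mean: 24.2
Step 2: Sum of squared deviations from the mean: 1515.6
Step 3: Sample variance = 1515.6 / 9 = 168.4
Step 4: Standard deviation = sqrt(168.4) = 12.9769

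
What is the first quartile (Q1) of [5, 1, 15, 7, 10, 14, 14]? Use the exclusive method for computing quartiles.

5

Step 1: Sort the data: [1, 5, 7, 10, 14, 14, 15]
Step 2: n = 7
Step 3: Using the exclusive quartile method:
  Q1 = 5
  Q2 (median) = 10
  Q3 = 14
  IQR = Q3 - Q1 = 14 - 5 = 9
Step 4: Q1 = 5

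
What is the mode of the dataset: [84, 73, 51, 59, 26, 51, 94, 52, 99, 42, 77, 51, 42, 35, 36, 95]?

51

Step 1: Count the frequency of each value:
  26: appears 1 time(s)
  35: appears 1 time(s)
  36: appears 1 time(s)
  42: appears 2 time(s)
  51: appears 3 time(s)
  52: appears 1 time(s)
  59: appears 1 time(s)
  73: appears 1 time(s)
  77: appears 1 time(s)
  84: appears 1 time(s)
  94: appears 1 time(s)
  95: appears 1 time(s)
  99: appears 1 time(s)
Step 2: The value 51 appears most frequently (3 times).
Step 3: Mode = 51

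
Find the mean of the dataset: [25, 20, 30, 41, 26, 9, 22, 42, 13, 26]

25.4

Step 1: Sum all values: 25 + 20 + 30 + 41 + 26 + 9 + 22 + 42 + 13 + 26 = 254
Step 2: Count the number of values: n = 10
Step 3: Mean = sum / n = 254 / 10 = 25.4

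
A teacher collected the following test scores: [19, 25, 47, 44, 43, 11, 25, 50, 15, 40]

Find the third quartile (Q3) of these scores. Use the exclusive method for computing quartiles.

44.75

Step 1: Sort the data: [11, 15, 19, 25, 25, 40, 43, 44, 47, 50]
Step 2: n = 10
Step 3: Using the exclusive quartile method:
  Q1 = 18
  Q2 (median) = 32.5
  Q3 = 44.75
  IQR = Q3 - Q1 = 44.75 - 18 = 26.75
Step 4: Q3 = 44.75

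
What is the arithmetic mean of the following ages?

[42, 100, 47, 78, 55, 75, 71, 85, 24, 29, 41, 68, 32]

57.4615

Step 1: Sum all values: 42 + 100 + 47 + 78 + 55 + 75 + 71 + 85 + 24 + 29 + 41 + 68 + 32 = 747
Step 2: Count the number of values: n = 13
Step 3: Mean = sum / n = 747 / 13 = 57.4615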